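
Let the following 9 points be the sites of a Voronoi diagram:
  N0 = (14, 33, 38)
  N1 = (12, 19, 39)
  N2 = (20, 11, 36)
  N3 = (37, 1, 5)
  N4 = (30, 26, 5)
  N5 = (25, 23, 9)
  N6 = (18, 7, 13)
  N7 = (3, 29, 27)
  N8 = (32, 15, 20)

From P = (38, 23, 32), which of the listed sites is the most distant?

Squared Euclidean distances:
|PN0|² = 576 + 100 + 36 = 712
|PN1|² = 676 + 16 + 49 = 741
|PN2|² = 324 + 144 + 16 = 484
|PN3|² = 1 + 484 + 729 = 1214
|PN4|² = 64 + 9 + 729 = 802
|PN5|² = 169 + 0 + 529 = 698
|PN6|² = 400 + 256 + 361 = 1017
|PN7|² = 1225 + 36 + 25 = 1286
|PN8|² = 36 + 64 + 144 = 244
The largest is to N7.

N7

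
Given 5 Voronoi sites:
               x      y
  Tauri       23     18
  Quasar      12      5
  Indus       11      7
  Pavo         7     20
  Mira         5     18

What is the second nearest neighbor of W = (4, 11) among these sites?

Indus

Squared Euclidean distances:
d²(W, Tauri) = (4−23)² + (11−18)² = 361 + 49 = 410
d²(W, Quasar) = (4−12)² + (11−5)² = 64 + 36 = 100
d²(W, Indus) = (4−11)² + (11−7)² = 49 + 16 = 65
d²(W, Pavo) = (4−7)² + (11−20)² = 9 + 81 = 90
d²(W, Mira) = (4−5)² + (11−18)² = 1 + 49 = 50
Sorted ascending: Mira, Indus, Pavo, … — the second-nearest is Indus.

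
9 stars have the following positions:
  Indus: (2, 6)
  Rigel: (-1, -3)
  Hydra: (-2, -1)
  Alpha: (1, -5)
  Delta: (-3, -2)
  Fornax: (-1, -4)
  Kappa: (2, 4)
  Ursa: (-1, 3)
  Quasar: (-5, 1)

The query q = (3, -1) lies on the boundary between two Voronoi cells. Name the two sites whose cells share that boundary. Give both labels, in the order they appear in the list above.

Squared distances from q to each site:
d²(q, Indus) = 1 + 49 = 50
d²(q, Rigel) = 16 + 4 = 20
d²(q, Hydra) = 25 + 0 = 25
d²(q, Alpha) = 4 + 16 = 20
d²(q, Delta) = 36 + 1 = 37
d²(q, Fornax) = 16 + 9 = 25
d²(q, Kappa) = 1 + 25 = 26
d²(q, Ursa) = 16 + 16 = 32
d²(q, Quasar) = 64 + 4 = 68
q is equidistant from Rigel and Alpha (both at squared distance 20), and every other site is strictly farther — so q lies on the Rigel–Alpha Voronoi edge.

Rigel and Alpha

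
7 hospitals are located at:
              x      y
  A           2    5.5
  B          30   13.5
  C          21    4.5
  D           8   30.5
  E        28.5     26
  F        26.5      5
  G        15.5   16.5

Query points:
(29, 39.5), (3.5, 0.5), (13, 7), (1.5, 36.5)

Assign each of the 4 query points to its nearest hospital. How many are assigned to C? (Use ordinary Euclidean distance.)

1

(29, 39.5) — d² to each: A:1885, B:677, C:1289, D:522, E:182.5, F:1196.5, G:711.25 → nearest is E
(3.5, 0.5) — d² to each: A:27.25, B:871.25, C:322.25, D:920.25, E:1275.25, F:549.25, G:400 → nearest is A
(13, 7) — d² to each: A:123.25, B:331.25, C:70.25, D:577.25, E:601.25, F:186.25, G:96.5 → nearest is C
(1.5, 36.5) — d² to each: A:961.25, B:1341.25, C:1404.25, D:78.25, E:839.25, F:1617.25, G:596 → nearest is D
1 of the 4 points has C as nearest.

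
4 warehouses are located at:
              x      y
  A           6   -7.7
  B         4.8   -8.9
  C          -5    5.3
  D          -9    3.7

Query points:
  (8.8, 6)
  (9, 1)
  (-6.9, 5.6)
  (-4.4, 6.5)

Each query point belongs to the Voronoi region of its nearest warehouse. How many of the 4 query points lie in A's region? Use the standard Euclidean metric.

(8.8, 6) — d² to each: A:195.53, B:238.01, C:190.93, D:322.13 → nearest is C
(9, 1) — d² to each: A:84.69, B:115.65, C:214.49, D:331.29 → nearest is A
(-6.9, 5.6) — d² to each: A:343.3, B:347.14, C:3.7, D:8.02 → nearest is C
(-4.4, 6.5) — d² to each: A:309.8, B:321.8, C:1.8, D:29 → nearest is C
1 of the 4 points has A as nearest.

1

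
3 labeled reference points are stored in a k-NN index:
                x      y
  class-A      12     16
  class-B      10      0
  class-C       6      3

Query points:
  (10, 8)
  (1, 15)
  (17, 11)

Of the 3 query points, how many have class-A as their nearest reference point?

(10, 8) — d² to each: class-A:68, class-B:64, class-C:41 → nearest is class-C
(1, 15) — d² to each: class-A:122, class-B:306, class-C:169 → nearest is class-A
(17, 11) — d² to each: class-A:50, class-B:170, class-C:185 → nearest is class-A
2 of the 3 points have class-A as nearest.

2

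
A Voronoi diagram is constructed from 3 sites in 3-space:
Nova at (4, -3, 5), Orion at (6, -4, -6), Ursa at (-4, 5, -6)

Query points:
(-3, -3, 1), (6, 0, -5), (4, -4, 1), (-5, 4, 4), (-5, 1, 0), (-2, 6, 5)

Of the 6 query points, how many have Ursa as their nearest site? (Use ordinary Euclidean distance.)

(-3, -3, 1) — d² to each: Nova:65, Orion:131, Ursa:114 → nearest is Nova
(6, 0, -5) — d² to each: Nova:113, Orion:17, Ursa:126 → nearest is Orion
(4, -4, 1) — d² to each: Nova:17, Orion:53, Ursa:194 → nearest is Nova
(-5, 4, 4) — d² to each: Nova:131, Orion:285, Ursa:102 → nearest is Ursa
(-5, 1, 0) — d² to each: Nova:122, Orion:182, Ursa:53 → nearest is Ursa
(-2, 6, 5) — d² to each: Nova:117, Orion:285, Ursa:126 → nearest is Nova
2 of the 6 points have Ursa as nearest.

2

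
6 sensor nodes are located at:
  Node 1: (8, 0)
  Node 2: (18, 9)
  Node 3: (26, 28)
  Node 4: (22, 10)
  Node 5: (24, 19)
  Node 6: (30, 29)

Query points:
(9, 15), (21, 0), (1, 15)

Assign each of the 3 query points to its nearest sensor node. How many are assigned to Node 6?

0

(9, 15) — d² to each: Node 1:226, Node 2:117, Node 3:458, Node 4:194, Node 5:241, Node 6:637 → nearest is Node 2
(21, 0) — d² to each: Node 1:169, Node 2:90, Node 3:809, Node 4:101, Node 5:370, Node 6:922 → nearest is Node 2
(1, 15) — d² to each: Node 1:274, Node 2:325, Node 3:794, Node 4:466, Node 5:545, Node 6:1037 → nearest is Node 1
0 of the 3 points have Node 6 as nearest.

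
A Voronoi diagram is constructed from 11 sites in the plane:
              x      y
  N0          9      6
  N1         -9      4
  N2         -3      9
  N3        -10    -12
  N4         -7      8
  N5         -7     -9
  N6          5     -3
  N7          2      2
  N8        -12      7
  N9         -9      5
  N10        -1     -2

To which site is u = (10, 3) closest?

Since √ is increasing, it suffices to compare squared distances:
|uN0|² = 1 + 9 = 10
|uN1|² = 361 + 1 = 362
|uN2|² = 169 + 36 = 205
|uN3|² = 400 + 225 = 625
|uN4|² = 289 + 25 = 314
|uN5|² = 289 + 144 = 433
|uN6|² = 25 + 36 = 61
|uN7|² = 64 + 1 = 65
|uN8|² = 484 + 16 = 500
|uN9|² = 361 + 4 = 365
d²(u, N10) = 121 + 25 = 146
Minimum is at N0.

N0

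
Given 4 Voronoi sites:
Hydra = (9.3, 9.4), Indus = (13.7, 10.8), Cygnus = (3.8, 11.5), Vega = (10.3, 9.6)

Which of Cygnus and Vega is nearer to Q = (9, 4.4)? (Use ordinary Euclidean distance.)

Vega

Compare squared distances:
d²(Q, Cygnus) = (9−3.8)² + (4.4−11.5)² = 27.04 + 50.41 = 77.45
d²(Q, Vega) = (9−10.3)² + (4.4−9.6)² = 1.69 + 27.04 = 28.73
77.45 > 28.73, so Vega is closer.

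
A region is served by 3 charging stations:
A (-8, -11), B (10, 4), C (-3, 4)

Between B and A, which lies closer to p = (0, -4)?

A

Compare squared distances:
|pB|² = (0−10)² + (-4−4)² = 100 + 64 = 164
|pA|² = (0−(-8))² + (-4−(-11))² = 64 + 49 = 113
164 > 113, so A is closer.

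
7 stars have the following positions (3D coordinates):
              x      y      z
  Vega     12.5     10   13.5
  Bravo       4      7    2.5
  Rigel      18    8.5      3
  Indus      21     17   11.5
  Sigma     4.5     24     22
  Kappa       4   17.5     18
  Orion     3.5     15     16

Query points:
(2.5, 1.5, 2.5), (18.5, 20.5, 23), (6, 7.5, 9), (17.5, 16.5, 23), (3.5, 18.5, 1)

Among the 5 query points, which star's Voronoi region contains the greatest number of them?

(2.5, 1.5, 2.5) — d² to each: Vega:293.25, Bravo:32.5, Rigel:289.5, Indus:663.5, Sigma:890.5, Kappa:498.5, Orion:365.5 → nearest is Bravo
(18.5, 20.5, 23) — d² to each: Vega:236.5, Bravo:812.75, Rigel:544.25, Indus:150.75, Sigma:209.25, Kappa:244.25, Orion:304.25 → nearest is Indus
(6, 7.5, 9) — d² to each: Vega:68.75, Bravo:46.5, Rigel:181, Indus:321.5, Sigma:443.5, Kappa:185, Orion:111.5 → nearest is Bravo
(17.5, 16.5, 23) — d² to each: Vega:157.5, Bravo:692.75, Rigel:464.25, Indus:144.75, Sigma:226.25, Kappa:208.25, Orion:247.25 → nearest is Indus
(3.5, 18.5, 1) — d² to each: Vega:309.5, Bravo:134.75, Rigel:314.25, Indus:418.75, Sigma:472.25, Kappa:290.25, Orion:237.25 → nearest is Bravo
Tally — Bravo:3, Indus:2. Bravo captures the most (3).

Bravo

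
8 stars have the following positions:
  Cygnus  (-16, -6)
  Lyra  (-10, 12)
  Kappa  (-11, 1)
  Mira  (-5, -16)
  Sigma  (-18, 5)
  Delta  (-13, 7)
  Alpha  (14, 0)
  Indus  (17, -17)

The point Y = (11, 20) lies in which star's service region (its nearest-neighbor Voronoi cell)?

Alpha

Compare squared distances (the ordering matches that of the actual distances):
d²(Y, Cygnus) = (11−(-16))² + (20−(-6))² = 729 + 676 = 1405
d²(Y, Lyra) = (11−(-10))² + (20−12)² = 441 + 64 = 505
d²(Y, Kappa) = (11−(-11))² + (20−1)² = 484 + 361 = 845
d²(Y, Mira) = (11−(-5))² + (20−(-16))² = 256 + 1296 = 1552
d²(Y, Sigma) = (11−(-18))² + (20−5)² = 841 + 225 = 1066
d²(Y, Delta) = (11−(-13))² + (20−7)² = 576 + 169 = 745
d²(Y, Alpha) = (11−14)² + (20−0)² = 9 + 400 = 409
d²(Y, Indus) = (11−17)² + (20−(-17))² = 36 + 1369 = 1405
Alpha is nearest.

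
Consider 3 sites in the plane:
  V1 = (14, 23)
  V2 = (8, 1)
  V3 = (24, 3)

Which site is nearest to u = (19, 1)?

Squared Euclidean distances:
|uV1|² = (19−14)² + (1−23)² = 25 + 484 = 509
|uV2|² = (19−8)² + (1−1)² = 121 + 0 = 121
|uV3|² = (19−24)² + (1−3)² = 25 + 4 = 29
Minimum is at V3.

V3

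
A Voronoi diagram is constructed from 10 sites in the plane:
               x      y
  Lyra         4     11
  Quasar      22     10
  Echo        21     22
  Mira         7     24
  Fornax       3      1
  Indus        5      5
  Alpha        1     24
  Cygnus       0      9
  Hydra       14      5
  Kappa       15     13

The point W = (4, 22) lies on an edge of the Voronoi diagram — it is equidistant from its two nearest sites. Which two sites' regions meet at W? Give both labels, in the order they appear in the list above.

Mira and Alpha

Squared distances from W to each site:
d²(W, Lyra) = 0 + 121 = 121
d²(W, Quasar) = 324 + 144 = 468
d²(W, Echo) = 289 + 0 = 289
d²(W, Mira) = 9 + 4 = 13
d²(W, Fornax) = 1 + 441 = 442
d²(W, Indus) = 1 + 289 = 290
d²(W, Alpha) = 9 + 4 = 13
d²(W, Cygnus) = 16 + 169 = 185
d²(W, Hydra) = 100 + 289 = 389
d²(W, Kappa) = 121 + 81 = 202
W is equidistant from Mira and Alpha (both at squared distance 13), and every other site is strictly farther — so W lies on the Mira–Alpha Voronoi edge.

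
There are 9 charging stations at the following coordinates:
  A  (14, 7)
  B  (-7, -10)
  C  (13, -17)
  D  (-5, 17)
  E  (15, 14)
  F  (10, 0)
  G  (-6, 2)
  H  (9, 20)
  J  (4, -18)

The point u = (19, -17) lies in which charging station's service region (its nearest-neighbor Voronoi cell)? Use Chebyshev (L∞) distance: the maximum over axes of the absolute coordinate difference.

C

d(u,A) = max(5, 24) = 24
d(u,B) = max(26, 7) = 26
d(u,C) = max(6, 0) = 6
d(u,D) = max(24, 34) = 34
d(u,E) = max(4, 31) = 31
d(u,F) = max(9, 17) = 17
d(u,G) = max(25, 19) = 25
d(u,H) = max(10, 37) = 37
d(u,J) = max(15, 1) = 15
The smallest is to C, so u lies in the Voronoi region of C.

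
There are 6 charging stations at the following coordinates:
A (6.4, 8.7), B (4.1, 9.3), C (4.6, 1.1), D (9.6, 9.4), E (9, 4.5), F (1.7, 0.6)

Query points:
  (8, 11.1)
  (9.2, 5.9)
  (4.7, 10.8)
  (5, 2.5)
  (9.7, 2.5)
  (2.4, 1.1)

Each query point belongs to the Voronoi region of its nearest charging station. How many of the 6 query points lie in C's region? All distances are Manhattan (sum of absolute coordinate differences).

(8, 11.1) — d to each: A:4, B:5.7, C:13.4, D:3.3, E:7.6, F:16.8 → nearest is D
(9.2, 5.9) — d to each: A:5.6, B:8.5, C:9.4, D:3.9, E:1.6, F:12.8 → nearest is E
(4.7, 10.8) — d to each: A:3.8, B:2.1, C:9.8, D:6.3, E:10.6, F:13.2 → nearest is B
(5, 2.5) — d to each: A:7.6, B:7.7, C:1.8, D:11.5, E:6, F:5.2 → nearest is C
(9.7, 2.5) — d to each: A:9.5, B:12.4, C:6.5, D:7, E:2.7, F:9.9 → nearest is E
(2.4, 1.1) — d to each: A:11.6, B:9.9, C:2.2, D:15.5, E:10, F:1.2 → nearest is F
1 of the 6 points has C as nearest.

1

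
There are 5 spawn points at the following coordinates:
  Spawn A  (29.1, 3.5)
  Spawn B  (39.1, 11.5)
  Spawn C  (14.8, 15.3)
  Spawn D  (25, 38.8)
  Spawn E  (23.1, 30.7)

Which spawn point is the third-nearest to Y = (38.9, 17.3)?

Since √ is increasing, it suffices to compare squared distances:
d²(Y, Spawn A) = (38.9−29.1)² + (17.3−3.5)² = 96.04 + 190.44 = 286.48
d²(Y, Spawn B) = (38.9−39.1)² + (17.3−11.5)² = 0.04 + 33.64 = 33.68
d²(Y, Spawn C) = (38.9−14.8)² + (17.3−15.3)² = 580.81 + 4 = 584.81
d²(Y, Spawn D) = (38.9−25)² + (17.3−38.8)² = 193.21 + 462.25 = 655.46
d²(Y, Spawn E) = (38.9−23.1)² + (17.3−30.7)² = 249.64 + 179.56 = 429.2
Sorted ascending: Spawn B, Spawn A, Spawn E, Spawn C, … — the third-nearest is Spawn E.

Spawn E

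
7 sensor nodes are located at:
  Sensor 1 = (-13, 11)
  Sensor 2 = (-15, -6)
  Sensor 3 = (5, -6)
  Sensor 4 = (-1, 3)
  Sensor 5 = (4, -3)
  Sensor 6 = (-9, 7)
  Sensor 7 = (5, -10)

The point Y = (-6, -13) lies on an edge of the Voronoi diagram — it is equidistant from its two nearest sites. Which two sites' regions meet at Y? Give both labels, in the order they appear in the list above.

Sensor 2 and Sensor 7

Squared distances from Y to each site:
d²(Y, Sensor 1) = (-6−(-13))² + (-13−11)² = 49 + 576 = 625
d²(Y, Sensor 2) = (-6−(-15))² + (-13−(-6))² = 81 + 49 = 130
d²(Y, Sensor 3) = (-6−5)² + (-13−(-6))² = 121 + 49 = 170
d²(Y, Sensor 4) = (-6−(-1))² + (-13−3)² = 25 + 256 = 281
d²(Y, Sensor 5) = (-6−4)² + (-13−(-3))² = 100 + 100 = 200
d²(Y, Sensor 6) = (-6−(-9))² + (-13−7)² = 9 + 400 = 409
d²(Y, Sensor 7) = (-6−5)² + (-13−(-10))² = 121 + 9 = 130
Y is equidistant from Sensor 2 and Sensor 7 (both at squared distance 130), and every other site is strictly farther — so Y lies on the Sensor 2–Sensor 7 Voronoi edge.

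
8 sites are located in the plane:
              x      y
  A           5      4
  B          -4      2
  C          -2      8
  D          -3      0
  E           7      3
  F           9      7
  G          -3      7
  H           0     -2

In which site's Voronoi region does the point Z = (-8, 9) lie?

G

Squared Euclidean distances:
|ZA|² = 169 + 25 = 194
|ZB|² = 16 + 49 = 65
|ZC|² = 36 + 1 = 37
|ZD|² = 25 + 81 = 106
|ZE|² = 225 + 36 = 261
|ZF|² = 289 + 4 = 293
|ZG|² = 25 + 4 = 29
|ZH|² = 64 + 121 = 185
Minimum is at G.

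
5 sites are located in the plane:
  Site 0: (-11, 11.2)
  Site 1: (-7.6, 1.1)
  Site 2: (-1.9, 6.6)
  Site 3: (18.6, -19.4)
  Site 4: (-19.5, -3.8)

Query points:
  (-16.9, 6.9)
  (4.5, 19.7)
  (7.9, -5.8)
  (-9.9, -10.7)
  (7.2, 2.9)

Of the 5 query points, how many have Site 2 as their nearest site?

(-16.9, 6.9) — d² to each: Site 0:53.3, Site 1:120.13, Site 2:225.09, Site 3:1951.94, Site 4:121.25 → nearest is Site 0
(4.5, 19.7) — d² to each: Site 0:312.5, Site 1:492.37, Site 2:212.57, Site 3:1727.62, Site 4:1128.25 → nearest is Site 2
(7.9, -5.8) — d² to each: Site 0:646.21, Site 1:287.86, Site 2:249.8, Site 3:299.45, Site 4:754.76 → nearest is Site 2
(-9.9, -10.7) — d² to each: Site 0:480.82, Site 1:144.53, Site 2:363.29, Site 3:887.94, Site 4:139.77 → nearest is Site 4
(7.2, 2.9) — d² to each: Site 0:400.13, Site 1:222.28, Site 2:96.5, Site 3:627.25, Site 4:757.78 → nearest is Site 2
3 of the 5 points have Site 2 as nearest.

3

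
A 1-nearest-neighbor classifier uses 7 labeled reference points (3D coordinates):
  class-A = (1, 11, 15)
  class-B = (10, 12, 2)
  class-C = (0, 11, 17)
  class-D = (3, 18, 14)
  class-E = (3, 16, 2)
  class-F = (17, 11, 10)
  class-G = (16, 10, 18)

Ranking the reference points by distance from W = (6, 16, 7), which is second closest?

Squared Euclidean distances:
d²(W, class-A) = (6−1)² + (16−11)² + (7−15)² = 25 + 25 + 64 = 114
d²(W, class-B) = (6−10)² + (16−12)² + (7−2)² = 16 + 16 + 25 = 57
d²(W, class-C) = (6−0)² + (16−11)² + (7−17)² = 36 + 25 + 100 = 161
d²(W, class-D) = (6−3)² + (16−18)² + (7−14)² = 9 + 4 + 49 = 62
d²(W, class-E) = (6−3)² + (16−16)² + (7−2)² = 9 + 0 + 25 = 34
d²(W, class-F) = (6−17)² + (16−11)² + (7−10)² = 121 + 25 + 9 = 155
d²(W, class-G) = (6−16)² + (16−10)² + (7−18)² = 100 + 36 + 121 = 257
Sorted ascending: class-E, class-B, class-D, … — the second-nearest is class-B.

class-B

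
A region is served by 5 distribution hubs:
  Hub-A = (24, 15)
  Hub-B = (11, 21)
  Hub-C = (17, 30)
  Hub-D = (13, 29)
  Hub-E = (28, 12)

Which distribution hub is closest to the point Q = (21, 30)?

Squared Euclidean distances:
d²(Q, Hub-A) = (21−24)² + (30−15)² = 9 + 225 = 234
d²(Q, Hub-B) = (21−11)² + (30−21)² = 100 + 81 = 181
d²(Q, Hub-C) = (21−17)² + (30−30)² = 16 + 0 = 16
d²(Q, Hub-D) = (21−13)² + (30−29)² = 64 + 1 = 65
d²(Q, Hub-E) = (21−28)² + (30−12)² = 49 + 324 = 373
Minimum is at Hub-C.

Hub-C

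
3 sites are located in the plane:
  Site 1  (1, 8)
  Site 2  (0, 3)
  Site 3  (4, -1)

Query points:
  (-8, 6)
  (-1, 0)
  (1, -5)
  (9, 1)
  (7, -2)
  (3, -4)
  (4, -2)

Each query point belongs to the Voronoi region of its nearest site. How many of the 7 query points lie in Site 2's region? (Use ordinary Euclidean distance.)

2

(-8, 6) — d² to each: Site 1:85, Site 2:73, Site 3:193 → nearest is Site 2
(-1, 0) — d² to each: Site 1:68, Site 2:10, Site 3:26 → nearest is Site 2
(1, -5) — d² to each: Site 1:169, Site 2:65, Site 3:25 → nearest is Site 3
(9, 1) — d² to each: Site 1:113, Site 2:85, Site 3:29 → nearest is Site 3
(7, -2) — d² to each: Site 1:136, Site 2:74, Site 3:10 → nearest is Site 3
(3, -4) — d² to each: Site 1:148, Site 2:58, Site 3:10 → nearest is Site 3
(4, -2) — d² to each: Site 1:109, Site 2:41, Site 3:1 → nearest is Site 3
2 of the 7 points have Site 2 as nearest.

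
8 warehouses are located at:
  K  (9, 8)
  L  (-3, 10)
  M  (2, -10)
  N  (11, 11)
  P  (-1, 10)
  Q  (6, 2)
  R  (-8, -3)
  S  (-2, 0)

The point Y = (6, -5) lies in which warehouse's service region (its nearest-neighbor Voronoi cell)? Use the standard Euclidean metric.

M

Squared Euclidean distances:
|YK|² = 9 + 169 = 178
|YL|² = 81 + 225 = 306
|YM|² = 16 + 25 = 41
|YN|² = 25 + 256 = 281
|YP|² = 49 + 225 = 274
|YQ|² = 0 + 49 = 49
|YR|² = 196 + 4 = 200
|YS|² = 64 + 25 = 89
M is nearest.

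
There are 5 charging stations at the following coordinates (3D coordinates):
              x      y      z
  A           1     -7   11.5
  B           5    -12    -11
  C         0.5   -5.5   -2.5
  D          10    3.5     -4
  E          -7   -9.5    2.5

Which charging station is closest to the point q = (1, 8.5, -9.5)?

D

Since √ is increasing, it suffices to compare squared distances:
|qA|² = (1−1)² + (8.5−(-7))² + (-9.5−11.5)² = 0 + 240.25 + 441 = 681.25
|qB|² = (1−5)² + (8.5−(-12))² + (-9.5−(-11))² = 16 + 420.25 + 2.25 = 438.5
|qC|² = (1−0.5)² + (8.5−(-5.5))² + (-9.5−(-2.5))² = 0.25 + 196 + 49 = 245.25
|qD|² = (1−10)² + (8.5−3.5)² + (-9.5−(-4))² = 81 + 25 + 30.25 = 136.25
|qE|² = (1−(-7))² + (8.5−(-9.5))² + (-9.5−2.5)² = 64 + 324 + 144 = 532
D is nearest.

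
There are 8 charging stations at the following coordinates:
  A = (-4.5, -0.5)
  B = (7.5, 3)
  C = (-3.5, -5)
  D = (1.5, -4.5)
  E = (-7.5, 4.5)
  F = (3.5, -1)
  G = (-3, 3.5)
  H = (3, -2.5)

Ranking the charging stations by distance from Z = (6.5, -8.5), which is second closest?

H

Squared Euclidean distances:
|ZA|² = (6.5−(-4.5))² + (-8.5−(-0.5))² = 121 + 64 = 185
|ZB|² = (6.5−7.5)² + (-8.5−3)² = 1 + 132.25 = 133.25
|ZC|² = (6.5−(-3.5))² + (-8.5−(-5))² = 100 + 12.25 = 112.25
|ZD|² = (6.5−1.5)² + (-8.5−(-4.5))² = 25 + 16 = 41
|ZE|² = (6.5−(-7.5))² + (-8.5−4.5)² = 196 + 169 = 365
|ZF|² = (6.5−3.5)² + (-8.5−(-1))² = 9 + 56.25 = 65.25
|ZG|² = (6.5−(-3))² + (-8.5−3.5)² = 90.25 + 144 = 234.25
|ZH|² = (6.5−3)² + (-8.5−(-2.5))² = 12.25 + 36 = 48.25
Sorted ascending: D, H, F, … — the second-nearest is H.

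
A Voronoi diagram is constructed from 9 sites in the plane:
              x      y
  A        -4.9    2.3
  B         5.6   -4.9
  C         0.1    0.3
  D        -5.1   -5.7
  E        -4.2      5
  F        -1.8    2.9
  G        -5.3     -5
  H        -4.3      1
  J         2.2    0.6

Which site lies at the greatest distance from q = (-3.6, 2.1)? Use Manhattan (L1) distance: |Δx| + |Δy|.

B

d(q,A) = |-3.6−(-4.9)| + |2.1−2.3| = 1.3 + 0.2 = 1.5
d(q,B) = |-3.6−5.6| + |2.1−(-4.9)| = 9.2 + 7 = 16.2
d(q,C) = |-3.6−0.1| + |2.1−0.3| = 3.7 + 1.8 = 5.5
d(q,D) = |-3.6−(-5.1)| + |2.1−(-5.7)| = 1.5 + 7.8 = 9.3
d(q,E) = |-3.6−(-4.2)| + |2.1−5| = 0.6 + 2.9 = 3.5
d(q,F) = |-3.6−(-1.8)| + |2.1−2.9| = 1.8 + 0.8 = 2.6
d(q,G) = |-3.6−(-5.3)| + |2.1−(-5)| = 1.7 + 7.1 = 8.8
d(q,H) = |-3.6−(-4.3)| + |2.1−1| = 0.7 + 1.1 = 1.8
d(q,J) = |-3.6−2.2| + |2.1−0.6| = 5.8 + 1.5 = 7.3
The largest is to B.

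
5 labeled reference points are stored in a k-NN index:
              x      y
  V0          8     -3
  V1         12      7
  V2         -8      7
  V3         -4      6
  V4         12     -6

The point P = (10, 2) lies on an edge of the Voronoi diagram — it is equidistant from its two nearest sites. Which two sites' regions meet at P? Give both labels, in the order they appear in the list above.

Squared distances from P to each site:
|PV0|² = (10−8)² + (2−(-3))² = 4 + 25 = 29
|PV1|² = (10−12)² + (2−7)² = 4 + 25 = 29
|PV2|² = (10−(-8))² + (2−7)² = 324 + 25 = 349
|PV3|² = (10−(-4))² + (2−6)² = 196 + 16 = 212
|PV4|² = (10−12)² + (2−(-6))² = 4 + 64 = 68
P is equidistant from V0 and V1 (both at squared distance 29), and every other site is strictly farther — so P lies on the V0–V1 Voronoi edge.

V0 and V1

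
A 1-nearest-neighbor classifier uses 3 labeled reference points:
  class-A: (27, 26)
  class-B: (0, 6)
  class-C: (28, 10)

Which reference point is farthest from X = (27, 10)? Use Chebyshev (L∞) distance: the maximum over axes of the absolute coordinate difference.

d(X, class-A) = max(0, 16) = 16
d(X, class-B) = max(27, 4) = 27
d(X, class-C) = max(1, 0) = 1
The largest is to class-B.

class-B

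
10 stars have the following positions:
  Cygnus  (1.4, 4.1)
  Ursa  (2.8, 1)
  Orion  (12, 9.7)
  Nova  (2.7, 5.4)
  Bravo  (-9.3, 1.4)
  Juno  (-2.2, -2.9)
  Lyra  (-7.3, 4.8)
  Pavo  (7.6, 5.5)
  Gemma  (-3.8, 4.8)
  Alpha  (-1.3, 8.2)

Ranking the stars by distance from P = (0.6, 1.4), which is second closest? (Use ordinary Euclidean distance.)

Since √ is increasing, it suffices to compare squared distances:
d²(P, Cygnus) = 0.64 + 7.29 = 7.93
d²(P, Ursa) = 4.84 + 0.16 = 5
d²(P, Orion) = 129.96 + 68.89 = 198.85
d²(P, Nova) = 4.41 + 16 = 20.41
d²(P, Bravo) = 98.01 + 0 = 98.01
d²(P, Juno) = 7.84 + 18.49 = 26.33
d²(P, Lyra) = 62.41 + 11.56 = 73.97
d²(P, Pavo) = 49 + 16.81 = 65.81
d²(P, Gemma) = 19.36 + 11.56 = 30.92
d²(P, Alpha) = 3.61 + 46.24 = 49.85
Sorted ascending: Ursa, Cygnus, Nova, … — the second-nearest is Cygnus.

Cygnus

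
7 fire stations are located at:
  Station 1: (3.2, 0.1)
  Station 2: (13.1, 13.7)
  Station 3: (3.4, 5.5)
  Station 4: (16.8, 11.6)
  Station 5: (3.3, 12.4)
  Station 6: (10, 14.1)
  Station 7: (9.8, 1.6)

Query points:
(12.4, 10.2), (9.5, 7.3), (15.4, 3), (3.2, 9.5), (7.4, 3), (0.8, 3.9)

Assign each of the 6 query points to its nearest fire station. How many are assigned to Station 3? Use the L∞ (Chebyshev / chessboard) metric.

1

(12.4, 10.2) — d to each: Station 1:10.1, Station 2:3.5, Station 3:9, Station 4:4.4, Station 5:9.1, Station 6:3.9, Station 7:8.6 → nearest is Station 2
(9.5, 7.3) — d to each: Station 1:7.2, Station 2:6.4, Station 3:6.1, Station 4:7.3, Station 5:6.2, Station 6:6.8, Station 7:5.7 → nearest is Station 7
(15.4, 3) — d to each: Station 1:12.2, Station 2:10.7, Station 3:12, Station 4:8.6, Station 5:12.1, Station 6:11.1, Station 7:5.6 → nearest is Station 7
(3.2, 9.5) — d to each: Station 1:9.4, Station 2:9.9, Station 3:4, Station 4:13.6, Station 5:2.9, Station 6:6.8, Station 7:7.9 → nearest is Station 5
(7.4, 3) — d to each: Station 1:4.2, Station 2:10.7, Station 3:4, Station 4:9.4, Station 5:9.4, Station 6:11.1, Station 7:2.4 → nearest is Station 7
(0.8, 3.9) — d to each: Station 1:3.8, Station 2:12.3, Station 3:2.6, Station 4:16, Station 5:8.5, Station 6:10.2, Station 7:9 → nearest is Station 3
1 of the 6 points has Station 3 as nearest.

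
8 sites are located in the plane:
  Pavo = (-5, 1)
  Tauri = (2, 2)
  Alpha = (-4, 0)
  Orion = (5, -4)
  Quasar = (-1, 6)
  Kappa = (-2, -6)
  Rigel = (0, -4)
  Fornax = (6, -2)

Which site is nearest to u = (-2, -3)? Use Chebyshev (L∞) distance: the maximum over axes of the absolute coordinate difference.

d(u, Pavo) = max(3, 4) = 4
d(u, Tauri) = max(4, 5) = 5
d(u, Alpha) = max(2, 3) = 3
d(u, Orion) = max(7, 1) = 7
d(u, Quasar) = max(1, 9) = 9
d(u, Kappa) = max(0, 3) = 3
d(u, Rigel) = max(2, 1) = 2
d(u, Fornax) = max(8, 1) = 8
Rigel is nearest.

Rigel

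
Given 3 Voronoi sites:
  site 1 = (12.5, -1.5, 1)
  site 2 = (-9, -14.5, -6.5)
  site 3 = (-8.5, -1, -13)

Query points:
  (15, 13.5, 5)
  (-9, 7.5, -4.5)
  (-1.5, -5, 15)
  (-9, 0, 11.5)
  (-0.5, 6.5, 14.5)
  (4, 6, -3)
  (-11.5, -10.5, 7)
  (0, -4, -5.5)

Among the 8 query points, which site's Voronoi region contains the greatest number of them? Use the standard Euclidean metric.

site 1

(15, 13.5, 5) — d² to each: site 1:247.25, site 2:1492.25, site 3:1086.5 → nearest is site 1
(-9, 7.5, -4.5) — d² to each: site 1:573.5, site 2:488, site 3:144.75 → nearest is site 3
(-1.5, -5, 15) — d² to each: site 1:404.25, site 2:608.75, site 3:849 → nearest is site 1
(-9, 0, 11.5) — d² to each: site 1:574.75, site 2:534.25, site 3:601.5 → nearest is site 2
(-0.5, 6.5, 14.5) — d² to each: site 1:415.25, site 2:954.25, site 3:876.5 → nearest is site 1
(4, 6, -3) — d² to each: site 1:144.5, site 2:601.5, site 3:305.25 → nearest is site 1
(-11.5, -10.5, 7) — d² to each: site 1:693, site 2:204.5, site 3:499.25 → nearest is site 2
(0, -4, -5.5) — d² to each: site 1:204.75, site 2:192.25, site 3:137.5 → nearest is site 3
Tally — site 1:4, site 2:2, site 3:2. site 1 captures the most (4).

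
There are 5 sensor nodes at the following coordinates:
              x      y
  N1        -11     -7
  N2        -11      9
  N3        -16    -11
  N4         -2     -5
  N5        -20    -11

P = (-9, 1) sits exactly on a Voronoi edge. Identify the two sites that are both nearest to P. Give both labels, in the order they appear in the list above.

Squared distances from P to each site:
|PN1|² = 4 + 64 = 68
|PN2|² = 4 + 64 = 68
|PN3|² = 49 + 144 = 193
|PN4|² = 49 + 36 = 85
|PN5|² = 121 + 144 = 265
P is equidistant from N1 and N2 (both at squared distance 68), and every other site is strictly farther — so P lies on the N1–N2 Voronoi edge.

N1 and N2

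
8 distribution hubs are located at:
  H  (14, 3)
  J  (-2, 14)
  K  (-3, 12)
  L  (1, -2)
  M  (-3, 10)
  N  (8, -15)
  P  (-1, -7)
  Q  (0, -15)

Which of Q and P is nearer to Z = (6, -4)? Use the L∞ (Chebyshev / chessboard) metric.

P

d(Z,Q) = max(6, 11) = 11
d(Z,P) = max(7, 3) = 7
11 > 7, so P is closer.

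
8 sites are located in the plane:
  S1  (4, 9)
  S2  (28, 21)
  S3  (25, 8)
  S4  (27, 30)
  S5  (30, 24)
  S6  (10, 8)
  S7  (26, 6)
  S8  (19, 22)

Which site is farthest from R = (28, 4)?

S4

Compare squared distances (the ordering matches that of the actual distances):
|RS1|² = 576 + 25 = 601
|RS2|² = 0 + 289 = 289
|RS3|² = 9 + 16 = 25
|RS4|² = 1 + 676 = 677
|RS5|² = 4 + 400 = 404
|RS6|² = 324 + 16 = 340
|RS7|² = 4 + 4 = 8
|RS8|² = 81 + 324 = 405
The largest is to S4.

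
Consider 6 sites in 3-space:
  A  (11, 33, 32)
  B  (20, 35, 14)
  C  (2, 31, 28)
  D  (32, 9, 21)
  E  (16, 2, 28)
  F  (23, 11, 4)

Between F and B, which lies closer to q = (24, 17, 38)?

Compare squared distances:
|qF|² = (24−23)² + (17−11)² + (38−4)² = 1 + 36 + 1156 = 1193
|qB|² = (24−20)² + (17−35)² + (38−14)² = 16 + 324 + 576 = 916
1193 > 916, so B is closer.

B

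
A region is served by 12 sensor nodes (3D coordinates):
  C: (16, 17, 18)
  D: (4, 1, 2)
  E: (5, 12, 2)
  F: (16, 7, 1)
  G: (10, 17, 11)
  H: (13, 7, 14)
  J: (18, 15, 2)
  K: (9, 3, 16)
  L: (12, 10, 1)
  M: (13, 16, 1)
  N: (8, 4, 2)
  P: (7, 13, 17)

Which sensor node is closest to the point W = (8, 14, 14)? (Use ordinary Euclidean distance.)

P

Since √ is increasing, it suffices to compare squared distances:
|WC|² = 64 + 9 + 16 = 89
|WD|² = 16 + 169 + 144 = 329
|WE|² = 9 + 4 + 144 = 157
|WF|² = 64 + 49 + 169 = 282
|WG|² = 4 + 9 + 9 = 22
|WH|² = 25 + 49 + 0 = 74
|WJ|² = 100 + 1 + 144 = 245
|WK|² = 1 + 121 + 4 = 126
|WL|² = 16 + 16 + 169 = 201
|WM|² = 25 + 4 + 169 = 198
|WN|² = 0 + 100 + 144 = 244
|WP|² = 1 + 1 + 9 = 11
P is nearest.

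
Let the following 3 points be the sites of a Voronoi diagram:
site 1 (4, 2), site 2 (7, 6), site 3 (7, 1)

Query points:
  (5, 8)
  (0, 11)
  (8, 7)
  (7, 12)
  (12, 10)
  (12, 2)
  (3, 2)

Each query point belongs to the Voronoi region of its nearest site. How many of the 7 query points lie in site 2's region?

(5, 8) — d² to each: site 1:37, site 2:8, site 3:53 → nearest is site 2
(0, 11) — d² to each: site 1:97, site 2:74, site 3:149 → nearest is site 2
(8, 7) — d² to each: site 1:41, site 2:2, site 3:37 → nearest is site 2
(7, 12) — d² to each: site 1:109, site 2:36, site 3:121 → nearest is site 2
(12, 10) — d² to each: site 1:128, site 2:41, site 3:106 → nearest is site 2
(12, 2) — d² to each: site 1:64, site 2:41, site 3:26 → nearest is site 3
(3, 2) — d² to each: site 1:1, site 2:32, site 3:17 → nearest is site 1
5 of the 7 points have site 2 as nearest.

5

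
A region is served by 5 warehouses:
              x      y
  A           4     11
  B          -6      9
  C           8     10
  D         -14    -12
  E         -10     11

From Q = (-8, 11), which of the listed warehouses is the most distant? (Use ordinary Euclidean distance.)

Since √ is increasing, it suffices to compare squared distances:
|QA|² = (-8−4)² + (11−11)² = 144 + 0 = 144
|QB|² = (-8−(-6))² + (11−9)² = 4 + 4 = 8
|QC|² = (-8−8)² + (11−10)² = 256 + 1 = 257
|QD|² = (-8−(-14))² + (11−(-12))² = 36 + 529 = 565
|QE|² = (-8−(-10))² + (11−11)² = 4 + 0 = 4
The largest is to D.

D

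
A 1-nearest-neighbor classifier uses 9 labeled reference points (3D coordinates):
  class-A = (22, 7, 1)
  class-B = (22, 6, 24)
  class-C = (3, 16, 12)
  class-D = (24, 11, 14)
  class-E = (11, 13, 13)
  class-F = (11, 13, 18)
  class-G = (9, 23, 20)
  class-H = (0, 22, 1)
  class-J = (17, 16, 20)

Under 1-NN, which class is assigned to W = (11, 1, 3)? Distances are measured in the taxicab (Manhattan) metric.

d(W, class-A) = 11 + 6 + 2 = 19
d(W, class-B) = 11 + 5 + 21 = 37
d(W, class-C) = 8 + 15 + 9 = 32
d(W, class-D) = 13 + 10 + 11 = 34
d(W, class-E) = 0 + 12 + 10 = 22
d(W, class-F) = 0 + 12 + 15 = 27
d(W, class-G) = 2 + 22 + 17 = 41
d(W, class-H) = 11 + 21 + 2 = 34
d(W, class-J) = 6 + 15 + 17 = 38
class-A is nearest.

class-A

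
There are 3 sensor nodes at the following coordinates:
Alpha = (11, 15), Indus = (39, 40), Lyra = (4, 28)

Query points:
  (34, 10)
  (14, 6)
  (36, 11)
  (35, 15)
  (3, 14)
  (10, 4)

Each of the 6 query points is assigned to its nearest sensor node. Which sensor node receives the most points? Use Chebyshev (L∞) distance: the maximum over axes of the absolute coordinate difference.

(34, 10) — d to each: Alpha:23, Indus:30, Lyra:30 → nearest is Alpha
(14, 6) — d to each: Alpha:9, Indus:34, Lyra:22 → nearest is Alpha
(36, 11) — d to each: Alpha:25, Indus:29, Lyra:32 → nearest is Alpha
(35, 15) — d to each: Alpha:24, Indus:25, Lyra:31 → nearest is Alpha
(3, 14) — d to each: Alpha:8, Indus:36, Lyra:14 → nearest is Alpha
(10, 4) — d to each: Alpha:11, Indus:36, Lyra:24 → nearest is Alpha
Tally — Alpha:6. Alpha captures the most (6).

Alpha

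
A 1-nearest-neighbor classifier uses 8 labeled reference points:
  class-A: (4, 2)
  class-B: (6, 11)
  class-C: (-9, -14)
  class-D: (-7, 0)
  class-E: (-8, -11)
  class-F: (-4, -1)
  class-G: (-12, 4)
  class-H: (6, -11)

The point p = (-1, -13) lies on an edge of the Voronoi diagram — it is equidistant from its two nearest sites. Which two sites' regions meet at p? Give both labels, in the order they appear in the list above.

Squared distances from p to each site:
d²(p, class-A) = 25 + 225 = 250
d²(p, class-B) = 49 + 576 = 625
d²(p, class-C) = 64 + 1 = 65
d²(p, class-D) = 36 + 169 = 205
d²(p, class-E) = 49 + 4 = 53
d²(p, class-F) = 9 + 144 = 153
d²(p, class-G) = 121 + 289 = 410
d²(p, class-H) = 49 + 4 = 53
p is equidistant from class-E and class-H (both at squared distance 53), and every other site is strictly farther — so p lies on the class-E–class-H Voronoi edge.

class-E and class-H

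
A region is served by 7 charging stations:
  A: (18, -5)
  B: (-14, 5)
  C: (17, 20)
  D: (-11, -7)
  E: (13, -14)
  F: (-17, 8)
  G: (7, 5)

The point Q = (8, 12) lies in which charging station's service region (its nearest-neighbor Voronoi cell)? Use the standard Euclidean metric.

G

Squared Euclidean distances:
|QA|² = (8−18)² + (12−(-5))² = 100 + 289 = 389
|QB|² = (8−(-14))² + (12−5)² = 484 + 49 = 533
|QC|² = (8−17)² + (12−20)² = 81 + 64 = 145
|QD|² = (8−(-11))² + (12−(-7))² = 361 + 361 = 722
|QE|² = (8−13)² + (12−(-14))² = 25 + 676 = 701
|QF|² = (8−(-17))² + (12−8)² = 625 + 16 = 641
|QG|² = (8−7)² + (12−5)² = 1 + 49 = 50
The smallest is to G, so Q lies in the Voronoi region of G.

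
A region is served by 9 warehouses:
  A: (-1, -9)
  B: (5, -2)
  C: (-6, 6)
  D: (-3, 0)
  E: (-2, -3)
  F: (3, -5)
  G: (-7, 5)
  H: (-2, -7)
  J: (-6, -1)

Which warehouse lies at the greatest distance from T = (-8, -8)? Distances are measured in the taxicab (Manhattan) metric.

B

d(T,A) = 7 + 1 = 8
d(T,B) = 13 + 6 = 19
d(T,C) = 2 + 14 = 16
d(T,D) = 5 + 8 = 13
d(T,E) = 6 + 5 = 11
d(T,F) = 11 + 3 = 14
d(T,G) = 1 + 13 = 14
d(T,H) = 6 + 1 = 7
d(T,J) = 2 + 7 = 9
The largest is to B.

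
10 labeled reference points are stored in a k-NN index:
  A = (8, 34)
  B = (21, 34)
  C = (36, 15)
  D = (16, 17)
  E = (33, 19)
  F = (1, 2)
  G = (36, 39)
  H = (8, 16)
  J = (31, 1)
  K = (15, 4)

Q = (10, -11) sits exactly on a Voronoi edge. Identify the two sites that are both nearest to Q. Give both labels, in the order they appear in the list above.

Squared distances from Q to each site:
|QA|² = 4 + 2025 = 2029
|QB|² = 121 + 2025 = 2146
|QC|² = 676 + 676 = 1352
|QD|² = 36 + 784 = 820
|QE|² = 529 + 900 = 1429
|QF|² = 81 + 169 = 250
|QG|² = 676 + 2500 = 3176
|QH|² = 4 + 729 = 733
|QJ|² = 441 + 144 = 585
|QK|² = 25 + 225 = 250
Q is equidistant from F and K (both at squared distance 250), and every other site is strictly farther — so Q lies on the F–K Voronoi edge.

F and K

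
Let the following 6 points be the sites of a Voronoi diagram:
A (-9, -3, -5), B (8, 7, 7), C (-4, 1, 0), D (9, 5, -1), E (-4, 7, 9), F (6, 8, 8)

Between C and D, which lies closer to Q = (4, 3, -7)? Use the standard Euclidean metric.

D

Compare squared distances:
|QC|² = (4−(-4))² + (3−1)² + (-7−0)² = 64 + 4 + 49 = 117
|QD|² = (4−9)² + (3−5)² + (-7−(-1))² = 25 + 4 + 36 = 65
117 > 65, so D is closer.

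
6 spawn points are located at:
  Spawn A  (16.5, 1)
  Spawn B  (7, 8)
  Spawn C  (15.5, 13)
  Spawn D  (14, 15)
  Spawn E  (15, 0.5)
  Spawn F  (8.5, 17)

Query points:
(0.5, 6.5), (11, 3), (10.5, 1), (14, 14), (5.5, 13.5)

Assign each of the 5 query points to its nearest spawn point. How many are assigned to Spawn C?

(0.5, 6.5) — d² to each: Spawn A:286.25, Spawn B:44.5, Spawn C:267.25, Spawn D:254.5, Spawn E:246.25, Spawn F:174.25 → nearest is Spawn B
(11, 3) — d² to each: Spawn A:34.25, Spawn B:41, Spawn C:120.25, Spawn D:153, Spawn E:22.25, Spawn F:202.25 → nearest is Spawn E
(10.5, 1) — d² to each: Spawn A:36, Spawn B:61.25, Spawn C:169, Spawn D:208.25, Spawn E:20.5, Spawn F:260 → nearest is Spawn E
(14, 14) — d² to each: Spawn A:175.25, Spawn B:85, Spawn C:3.25, Spawn D:1, Spawn E:183.25, Spawn F:39.25 → nearest is Spawn D
(5.5, 13.5) — d² to each: Spawn A:277.25, Spawn B:32.5, Spawn C:100.25, Spawn D:74.5, Spawn E:259.25, Spawn F:21.25 → nearest is Spawn F
0 of the 5 points have Spawn C as nearest.

0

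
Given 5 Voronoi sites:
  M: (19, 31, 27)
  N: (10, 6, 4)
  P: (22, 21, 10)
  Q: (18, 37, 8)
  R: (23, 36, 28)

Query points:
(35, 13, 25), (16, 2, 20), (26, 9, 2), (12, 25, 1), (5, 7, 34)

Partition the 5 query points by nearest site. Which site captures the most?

(35, 13, 25) — d² to each: M:584, N:1115, P:458, Q:1154, R:682 → nearest is P
(16, 2, 20) — d² to each: M:899, N:308, P:497, Q:1373, R:1269 → nearest is N
(26, 9, 2) — d² to each: M:1158, N:269, P:224, Q:884, R:1414 → nearest is P
(12, 25, 1) — d² to each: M:761, N:374, P:197, Q:229, R:971 → nearest is P
(5, 7, 34) — d² to each: M:821, N:926, P:1061, Q:1745, R:1201 → nearest is M
Tally — M:1, N:1, P:3. P captures the most (3).

P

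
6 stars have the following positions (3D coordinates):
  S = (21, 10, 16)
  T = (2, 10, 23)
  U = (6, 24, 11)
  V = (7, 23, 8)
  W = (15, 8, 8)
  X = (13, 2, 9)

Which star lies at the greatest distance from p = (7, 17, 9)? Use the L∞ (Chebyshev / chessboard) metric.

d(p,S) = max(14, 7, 7) = 14
d(p,T) = max(5, 7, 14) = 14
d(p,U) = max(1, 7, 2) = 7
d(p,V) = max(0, 6, 1) = 6
d(p,W) = max(8, 9, 1) = 9
d(p,X) = max(6, 15, 0) = 15
The largest is to X.

X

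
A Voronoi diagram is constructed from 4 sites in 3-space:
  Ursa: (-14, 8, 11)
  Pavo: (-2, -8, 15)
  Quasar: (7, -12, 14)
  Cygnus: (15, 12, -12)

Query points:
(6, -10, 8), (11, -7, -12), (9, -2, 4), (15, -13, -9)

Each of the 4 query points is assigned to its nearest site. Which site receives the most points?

(6, -10, 8) — d² to each: Ursa:733, Pavo:117, Quasar:41, Cygnus:965 → nearest is Quasar
(11, -7, -12) — d² to each: Ursa:1379, Pavo:899, Quasar:717, Cygnus:377 → nearest is Cygnus
(9, -2, 4) — d² to each: Ursa:678, Pavo:278, Quasar:204, Cygnus:488 → nearest is Quasar
(15, -13, -9) — d² to each: Ursa:1682, Pavo:890, Quasar:594, Cygnus:634 → nearest is Quasar
Tally — Quasar:3, Cygnus:1. Quasar captures the most (3).

Quasar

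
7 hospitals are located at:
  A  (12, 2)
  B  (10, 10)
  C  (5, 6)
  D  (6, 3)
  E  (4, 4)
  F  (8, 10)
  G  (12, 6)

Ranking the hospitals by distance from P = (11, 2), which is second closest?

Since √ is increasing, it suffices to compare squared distances:
|PA|² = (11−12)² + (2−2)² = 1 + 0 = 1
|PB|² = (11−10)² + (2−10)² = 1 + 64 = 65
|PC|² = (11−5)² + (2−6)² = 36 + 16 = 52
|PD|² = (11−6)² + (2−3)² = 25 + 1 = 26
|PE|² = (11−4)² + (2−4)² = 49 + 4 = 53
|PF|² = (11−8)² + (2−10)² = 9 + 64 = 73
|PG|² = (11−12)² + (2−6)² = 1 + 16 = 17
Sorted ascending: A, G, D, … — the second-nearest is G.

G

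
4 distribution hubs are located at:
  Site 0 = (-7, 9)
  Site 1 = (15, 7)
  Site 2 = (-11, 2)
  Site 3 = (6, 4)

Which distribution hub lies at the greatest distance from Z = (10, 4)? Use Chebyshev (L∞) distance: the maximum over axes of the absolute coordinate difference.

d(Z, Site 0) = max(17, 5) = 17
d(Z, Site 1) = max(5, 3) = 5
d(Z, Site 2) = max(21, 2) = 21
d(Z, Site 3) = max(4, 0) = 4
The largest is to Site 2.

Site 2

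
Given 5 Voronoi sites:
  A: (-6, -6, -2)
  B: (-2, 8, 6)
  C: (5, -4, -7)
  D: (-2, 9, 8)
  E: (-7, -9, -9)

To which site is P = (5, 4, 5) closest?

Since √ is increasing, it suffices to compare squared distances:
|PA|² = (5−(-6))² + (4−(-6))² + (5−(-2))² = 121 + 100 + 49 = 270
|PB|² = (5−(-2))² + (4−8)² + (5−6)² = 49 + 16 + 1 = 66
|PC|² = (5−5)² + (4−(-4))² + (5−(-7))² = 0 + 64 + 144 = 208
|PD|² = (5−(-2))² + (4−9)² + (5−8)² = 49 + 25 + 9 = 83
|PE|² = (5−(-7))² + (4−(-9))² + (5−(-9))² = 144 + 169 + 196 = 509
B is nearest.

B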